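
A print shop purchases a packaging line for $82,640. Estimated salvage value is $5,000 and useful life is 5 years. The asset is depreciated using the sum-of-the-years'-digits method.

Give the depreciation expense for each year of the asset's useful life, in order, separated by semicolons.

$25,880; $20,704; $15,528; $10,352; $5,176

Depreciable base = $82,640 − $5,000 = $77,640.
Sum of the years' digits = 5+4+3+2+1 = 15.
Year 1: $77,640 × 5/15 = $25,880. Book value $56,760.
Year 2: $77,640 × 4/15 = $20,704. Book value $36,056.
Year 3: $77,640 × 3/15 = $15,528. Book value $20,528.
Year 4: $77,640 × 2/15 = $10,352. Book value $10,176.
Year 5: $77,640 × 1/15 = $5,176. Book value $5,000.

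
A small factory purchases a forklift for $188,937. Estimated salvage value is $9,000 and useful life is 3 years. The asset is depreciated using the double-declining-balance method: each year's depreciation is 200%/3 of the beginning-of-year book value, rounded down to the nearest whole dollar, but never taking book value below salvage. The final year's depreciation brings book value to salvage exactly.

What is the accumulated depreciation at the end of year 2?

Depreciable base = $188,937 − $9,000 = $179,937.
Year 1: ⌊$188,937 × 200%/3⌋ = $125,958. Book value $62,979.
Year 2: ⌊$62,979 × 200%/3⌋ = $41,986. Book value $20,993.
Accumulated through year 2 = $188,937 − $20,993 = $167,944.

$167,944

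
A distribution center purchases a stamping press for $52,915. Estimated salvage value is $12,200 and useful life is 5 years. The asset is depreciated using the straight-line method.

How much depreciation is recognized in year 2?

$8,143

Depreciable base = $52,915 − $12,200 = $40,715.
Annual expense = $40,715 / 5 = $8,143.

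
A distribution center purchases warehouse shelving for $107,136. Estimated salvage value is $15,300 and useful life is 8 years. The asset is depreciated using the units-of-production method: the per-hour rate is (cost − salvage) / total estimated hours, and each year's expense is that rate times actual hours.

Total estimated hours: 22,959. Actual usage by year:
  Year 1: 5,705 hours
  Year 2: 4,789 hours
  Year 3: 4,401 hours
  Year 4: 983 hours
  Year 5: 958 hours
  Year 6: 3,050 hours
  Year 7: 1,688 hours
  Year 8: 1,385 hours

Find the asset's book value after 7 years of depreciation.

$20,840

Depreciable base = $107,136 − $15,300 = $91,836.
Rate = $91,836 / 22,959 hours = $4 per hour.
Year 1: 5,705 × $4 = $22,820. Book value $84,316.
Year 2: 4,789 × $4 = $19,156. Book value $65,160.
Year 3: 4,401 × $4 = $17,604. Book value $47,556.
Year 4: 983 × $4 = $3,932. Book value $43,624.
Year 5: 958 × $4 = $3,832. Book value $39,792.
Year 6: 3,050 × $4 = $12,200. Book value $27,592.
Year 7: 1,688 × $4 = $6,752. Book value $20,840.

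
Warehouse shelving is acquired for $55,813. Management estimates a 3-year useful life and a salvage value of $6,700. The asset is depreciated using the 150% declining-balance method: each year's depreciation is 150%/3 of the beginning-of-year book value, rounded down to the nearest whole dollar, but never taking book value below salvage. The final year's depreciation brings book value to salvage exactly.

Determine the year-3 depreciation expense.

Depreciable base = $55,813 − $6,700 = $49,113.
Year 1: ⌊$55,813 × 150%/3⌋ = $27,906. Book value $27,907.
Year 2: ⌊$27,907 × 150%/3⌋ = $13,953. Book value $13,954.
Year 3 (final): $13,954 − $6,700 = $7,254. Book value $6,700.

$7,254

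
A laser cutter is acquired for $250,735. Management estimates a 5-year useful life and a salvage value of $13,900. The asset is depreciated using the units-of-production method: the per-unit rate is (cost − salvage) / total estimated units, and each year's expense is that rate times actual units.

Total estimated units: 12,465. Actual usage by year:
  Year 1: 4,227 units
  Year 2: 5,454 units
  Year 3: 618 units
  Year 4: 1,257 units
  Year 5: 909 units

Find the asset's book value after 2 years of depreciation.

Depreciable base = $250,735 − $13,900 = $236,835.
Rate = $236,835 / 12,465 units = $19 per unit.
Year 1: 4,227 × $19 = $80,313. Book value $170,422.
Year 2: 5,454 × $19 = $103,626. Book value $66,796.

$66,796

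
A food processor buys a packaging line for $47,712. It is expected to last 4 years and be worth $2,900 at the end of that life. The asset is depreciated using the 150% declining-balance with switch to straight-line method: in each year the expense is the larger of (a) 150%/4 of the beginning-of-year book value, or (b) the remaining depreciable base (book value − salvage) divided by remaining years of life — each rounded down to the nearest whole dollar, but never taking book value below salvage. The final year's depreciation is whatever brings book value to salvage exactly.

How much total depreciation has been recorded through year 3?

Depreciable base = $47,712 − $2,900 = $44,812.
Year 1: DB = ⌊$47,712 × 150%/4⌋ = $17,892; SL = ⌊$44,812/4⌋ = $11,203 → take DB $17,892. Book value $29,820.
Year 2: DB = ⌊$29,820 × 150%/4⌋ = $11,182; SL = ⌊$26,920/3⌋ = $8,973 → take DB $11,182. Book value $18,638.
Year 3: DB = ⌊$18,638 × 150%/4⌋ = $6,989; SL = ⌊$15,738/2⌋ = $7,869 → take SL $7,869. Book value $10,769.
Accumulated through year 3 = $47,712 − $10,769 = $36,943.

$36,943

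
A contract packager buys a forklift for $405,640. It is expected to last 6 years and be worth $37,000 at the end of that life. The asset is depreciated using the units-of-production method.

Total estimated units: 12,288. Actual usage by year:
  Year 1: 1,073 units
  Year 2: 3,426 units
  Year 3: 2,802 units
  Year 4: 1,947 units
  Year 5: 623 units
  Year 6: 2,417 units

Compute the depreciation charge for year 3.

$84,060

Depreciable base = $405,640 − $37,000 = $368,640.
Rate = $368,640 / 12,288 units = $30 per unit.
Year 1: 1,073 × $30 = $32,190. Book value $373,450.
Year 2: 3,426 × $30 = $102,780. Book value $270,670.
Year 3: 2,802 × $30 = $84,060. Book value $186,610.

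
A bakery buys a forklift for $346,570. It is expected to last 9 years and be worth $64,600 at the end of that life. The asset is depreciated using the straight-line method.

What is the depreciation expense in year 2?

$31,330

Depreciable base = $346,570 − $64,600 = $281,970.
Annual expense = $281,970 / 9 = $31,330.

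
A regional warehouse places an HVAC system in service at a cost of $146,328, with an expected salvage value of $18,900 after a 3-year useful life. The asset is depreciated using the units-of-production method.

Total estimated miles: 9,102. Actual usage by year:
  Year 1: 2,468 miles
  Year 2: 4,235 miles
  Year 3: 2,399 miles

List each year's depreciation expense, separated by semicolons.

Depreciable base = $146,328 − $18,900 = $127,428.
Rate = $127,428 / 9,102 miles = $14 per mile.
Year 1: 2,468 × $14 = $34,552. Book value $111,776.
Year 2: 4,235 × $14 = $59,290. Book value $52,486.
Year 3: 2,399 × $14 = $33,586. Book value $18,900.

$34,552; $59,290; $33,586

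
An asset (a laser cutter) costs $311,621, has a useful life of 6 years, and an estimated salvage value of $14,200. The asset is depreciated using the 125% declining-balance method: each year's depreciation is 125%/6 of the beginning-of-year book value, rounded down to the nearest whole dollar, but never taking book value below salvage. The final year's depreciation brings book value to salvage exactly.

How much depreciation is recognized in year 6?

Depreciable base = $311,621 − $14,200 = $297,421.
Year 1: ⌊$311,621 × 125%/6⌋ = $64,921. Book value $246,700.
Year 2: ⌊$246,700 × 125%/6⌋ = $51,395. Book value $195,305.
Year 3: ⌊$195,305 × 125%/6⌋ = $40,688. Book value $154,617.
Year 4: ⌊$154,617 × 125%/6⌋ = $32,211. Book value $122,406.
Year 5: ⌊$122,406 × 125%/6⌋ = $25,501. Book value $96,905.
Year 6 (final): $96,905 − $14,200 = $82,705. Book value $14,200.

$82,705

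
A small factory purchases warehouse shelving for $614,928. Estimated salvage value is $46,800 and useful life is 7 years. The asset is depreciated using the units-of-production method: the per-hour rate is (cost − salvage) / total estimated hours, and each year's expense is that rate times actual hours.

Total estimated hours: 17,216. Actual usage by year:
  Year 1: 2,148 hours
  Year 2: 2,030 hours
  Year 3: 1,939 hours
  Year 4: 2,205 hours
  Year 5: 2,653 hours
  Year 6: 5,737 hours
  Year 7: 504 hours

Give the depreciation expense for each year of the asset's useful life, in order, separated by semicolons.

Depreciable base = $614,928 − $46,800 = $568,128.
Rate = $568,128 / 17,216 hours = $33 per hour.
Year 1: 2,148 × $33 = $70,884. Book value $544,044.
Year 2: 2,030 × $33 = $66,990. Book value $477,054.
Year 3: 1,939 × $33 = $63,987. Book value $413,067.
Year 4: 2,205 × $33 = $72,765. Book value $340,302.
Year 5: 2,653 × $33 = $87,549. Book value $252,753.
Year 6: 5,737 × $33 = $189,321. Book value $63,432.
Year 7: 504 × $33 = $16,632. Book value $46,800.

$70,884; $66,990; $63,987; $72,765; $87,549; $189,321; $16,632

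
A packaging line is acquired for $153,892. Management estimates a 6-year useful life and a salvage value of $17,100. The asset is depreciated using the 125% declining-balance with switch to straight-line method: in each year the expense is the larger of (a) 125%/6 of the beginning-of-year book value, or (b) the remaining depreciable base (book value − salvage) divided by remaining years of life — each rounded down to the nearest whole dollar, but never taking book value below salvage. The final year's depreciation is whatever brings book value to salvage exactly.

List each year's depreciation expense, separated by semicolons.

$32,060; $25,381; $20,093; $19,752; $19,753; $19,753

Depreciable base = $153,892 − $17,100 = $136,792.
Year 1: DB = ⌊$153,892 × 125%/6⌋ = $32,060; SL = ⌊$136,792/6⌋ = $22,798 → take DB $32,060. Book value $121,832.
Year 2: DB = ⌊$121,832 × 125%/6⌋ = $25,381; SL = ⌊$104,732/5⌋ = $20,946 → take DB $25,381. Book value $96,451.
Year 3: DB = ⌊$96,451 × 125%/6⌋ = $20,093; SL = ⌊$79,351/4⌋ = $19,837 → take DB $20,093. Book value $76,358.
Year 4: DB = ⌊$76,358 × 125%/6⌋ = $15,907; SL = ⌊$59,258/3⌋ = $19,752 → take SL $19,752. Book value $56,606.
Year 5: DB = ⌊$56,606 × 125%/6⌋ = $11,792; SL = ⌊$39,506/2⌋ = $19,753 → take SL $19,753. Book value $36,853.
Year 6 (final): $36,853 − $17,100 = $19,753. Book value $17,100.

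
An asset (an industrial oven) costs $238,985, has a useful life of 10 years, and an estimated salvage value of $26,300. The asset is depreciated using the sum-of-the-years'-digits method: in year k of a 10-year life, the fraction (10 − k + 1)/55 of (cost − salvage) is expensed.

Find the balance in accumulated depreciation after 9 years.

$208,818

Depreciable base = $238,985 − $26,300 = $212,685.
Sum of the years' digits = 10+9+8+7+6+5+4+3+2+1 = 55.
Year 1: $212,685 × 10/55 = $38,670. Book value $200,315.
Year 2: $212,685 × 9/55 = $34,803. Book value $165,512.
Year 3: $212,685 × 8/55 = $30,936. Book value $134,576.
Year 4: $212,685 × 7/55 = $27,069. Book value $107,507.
Year 5: $212,685 × 6/55 = $23,202. Book value $84,305.
Year 6: $212,685 × 5/55 = $19,335. Book value $64,970.
Year 7: $212,685 × 4/55 = $15,468. Book value $49,502.
Year 8: $212,685 × 3/55 = $11,601. Book value $37,901.
Year 9: $212,685 × 2/55 = $7,734. Book value $30,167.
Accumulated through year 9 = $238,985 − $30,167 = $208,818.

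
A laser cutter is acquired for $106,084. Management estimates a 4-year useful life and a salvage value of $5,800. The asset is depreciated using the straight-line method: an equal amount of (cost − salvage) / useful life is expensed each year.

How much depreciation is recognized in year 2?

Depreciable base = $106,084 − $5,800 = $100,284.
Annual expense = $100,284 / 4 = $25,071.

$25,071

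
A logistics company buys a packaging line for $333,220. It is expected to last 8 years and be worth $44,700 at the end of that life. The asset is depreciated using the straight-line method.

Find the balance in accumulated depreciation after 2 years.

Depreciable base = $333,220 − $44,700 = $288,520.
Annual expense = $288,520 / 8 = $36,065.
End of year 1: book value $297,155.
End of year 2: book value $261,090.
Accumulated through year 2 = $333,220 − $261,090 = $72,130.

$72,130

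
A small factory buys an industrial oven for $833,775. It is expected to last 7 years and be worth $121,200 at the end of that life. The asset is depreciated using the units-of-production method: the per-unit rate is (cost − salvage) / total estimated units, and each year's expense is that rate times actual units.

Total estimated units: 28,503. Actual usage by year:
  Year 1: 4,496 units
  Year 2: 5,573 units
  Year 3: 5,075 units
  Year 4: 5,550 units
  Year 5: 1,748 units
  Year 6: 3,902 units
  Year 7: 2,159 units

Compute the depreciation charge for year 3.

Depreciable base = $833,775 − $121,200 = $712,575.
Rate = $712,575 / 28,503 units = $25 per unit.
Year 1: 4,496 × $25 = $112,400. Book value $721,375.
Year 2: 5,573 × $25 = $139,325. Book value $582,050.
Year 3: 5,075 × $25 = $126,875. Book value $455,175.

$126,875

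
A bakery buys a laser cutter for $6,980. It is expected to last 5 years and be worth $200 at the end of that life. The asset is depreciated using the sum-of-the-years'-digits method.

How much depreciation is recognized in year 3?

$1,356

Depreciable base = $6,980 − $200 = $6,780.
Sum of the years' digits = 5+4+3+2+1 = 15.
Year 1: $6,780 × 5/15 = $2,260. Book value $4,720.
Year 2: $6,780 × 4/15 = $1,808. Book value $2,912.
Year 3: $6,780 × 3/15 = $1,356. Book value $1,556.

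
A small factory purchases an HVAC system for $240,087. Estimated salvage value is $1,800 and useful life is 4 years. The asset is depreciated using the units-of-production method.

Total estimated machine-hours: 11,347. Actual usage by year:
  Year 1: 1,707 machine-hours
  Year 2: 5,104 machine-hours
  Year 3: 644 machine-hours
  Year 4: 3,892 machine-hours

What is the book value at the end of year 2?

$97,056

Depreciable base = $240,087 − $1,800 = $238,287.
Rate = $238,287 / 11,347 machine-hours = $21 per machine-hour.
Year 1: 1,707 × $21 = $35,847. Book value $204,240.
Year 2: 5,104 × $21 = $107,184. Book value $97,056.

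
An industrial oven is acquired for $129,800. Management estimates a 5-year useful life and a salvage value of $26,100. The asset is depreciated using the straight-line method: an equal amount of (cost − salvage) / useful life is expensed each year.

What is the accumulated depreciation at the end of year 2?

Depreciable base = $129,800 − $26,100 = $103,700.
Annual expense = $103,700 / 5 = $20,740.
End of year 1: book value $109,060.
End of year 2: book value $88,320.
Accumulated through year 2 = $129,800 − $88,320 = $41,480.

$41,480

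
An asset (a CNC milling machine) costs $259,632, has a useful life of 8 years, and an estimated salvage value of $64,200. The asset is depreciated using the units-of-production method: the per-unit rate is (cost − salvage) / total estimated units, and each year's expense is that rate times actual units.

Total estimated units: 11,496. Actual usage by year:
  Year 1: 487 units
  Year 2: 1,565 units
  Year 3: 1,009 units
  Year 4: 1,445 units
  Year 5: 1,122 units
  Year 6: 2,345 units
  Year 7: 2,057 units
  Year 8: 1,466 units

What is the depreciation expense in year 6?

$39,865

Depreciable base = $259,632 − $64,200 = $195,432.
Rate = $195,432 / 11,496 units = $17 per unit.
Year 1: 487 × $17 = $8,279. Book value $251,353.
Year 2: 1,565 × $17 = $26,605. Book value $224,748.
Year 3: 1,009 × $17 = $17,153. Book value $207,595.
Year 4: 1,445 × $17 = $24,565. Book value $183,030.
Year 5: 1,122 × $17 = $19,074. Book value $163,956.
Year 6: 2,345 × $17 = $39,865. Book value $124,091.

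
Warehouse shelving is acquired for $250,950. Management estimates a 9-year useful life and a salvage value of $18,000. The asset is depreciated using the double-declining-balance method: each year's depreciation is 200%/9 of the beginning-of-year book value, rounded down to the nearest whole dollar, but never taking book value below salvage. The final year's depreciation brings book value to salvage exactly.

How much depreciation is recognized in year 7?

Depreciable base = $250,950 − $18,000 = $232,950.
Year 1: ⌊$250,950 × 200%/9⌋ = $55,766. Book value $195,184.
Year 2: ⌊$195,184 × 200%/9⌋ = $43,374. Book value $151,810.
Year 3: ⌊$151,810 × 200%/9⌋ = $33,735. Book value $118,075.
Year 4: ⌊$118,075 × 200%/9⌋ = $26,238. Book value $91,837.
Year 5: ⌊$91,837 × 200%/9⌋ = $20,408. Book value $71,429.
Year 6: ⌊$71,429 × 200%/9⌋ = $15,873. Book value $55,556.
Year 7: ⌊$55,556 × 200%/9⌋ = $12,345. Book value $43,211.

$12,345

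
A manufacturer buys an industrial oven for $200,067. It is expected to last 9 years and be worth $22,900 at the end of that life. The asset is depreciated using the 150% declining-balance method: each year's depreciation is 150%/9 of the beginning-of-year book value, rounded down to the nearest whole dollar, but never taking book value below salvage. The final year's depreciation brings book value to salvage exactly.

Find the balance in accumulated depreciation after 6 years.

Depreciable base = $200,067 − $22,900 = $177,167.
Year 1: ⌊$200,067 × 150%/9⌋ = $33,344. Book value $166,723.
Year 2: ⌊$166,723 × 150%/9⌋ = $27,787. Book value $138,936.
Year 3: ⌊$138,936 × 150%/9⌋ = $23,156. Book value $115,780.
Year 4: ⌊$115,780 × 150%/9⌋ = $19,296. Book value $96,484.
Year 5: ⌊$96,484 × 150%/9⌋ = $16,080. Book value $80,404.
Year 6: ⌊$80,404 × 150%/9⌋ = $13,400. Book value $67,004.
Accumulated through year 6 = $200,067 − $67,004 = $133,063.

$133,063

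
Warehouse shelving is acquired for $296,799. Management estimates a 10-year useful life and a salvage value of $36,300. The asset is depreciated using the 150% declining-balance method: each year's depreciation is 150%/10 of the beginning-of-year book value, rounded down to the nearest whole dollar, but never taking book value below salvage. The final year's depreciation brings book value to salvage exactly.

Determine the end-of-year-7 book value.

$95,149

Depreciable base = $296,799 − $36,300 = $260,499.
Year 1: ⌊$296,799 × 150%/10⌋ = $44,519. Book value $252,280.
Year 2: ⌊$252,280 × 150%/10⌋ = $37,842. Book value $214,438.
Year 3: ⌊$214,438 × 150%/10⌋ = $32,165. Book value $182,273.
Year 4: ⌊$182,273 × 150%/10⌋ = $27,340. Book value $154,933.
Year 5: ⌊$154,933 × 150%/10⌋ = $23,239. Book value $131,694.
Year 6: ⌊$131,694 × 150%/10⌋ = $19,754. Book value $111,940.
Year 7: ⌊$111,940 × 150%/10⌋ = $16,791. Book value $95,149.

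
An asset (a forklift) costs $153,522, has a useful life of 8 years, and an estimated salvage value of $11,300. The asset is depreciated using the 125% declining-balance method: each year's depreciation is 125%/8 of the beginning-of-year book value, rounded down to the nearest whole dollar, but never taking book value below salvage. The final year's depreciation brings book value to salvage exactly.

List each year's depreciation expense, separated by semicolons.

Depreciable base = $153,522 − $11,300 = $142,222.
Year 1: ⌊$153,522 × 125%/8⌋ = $23,987. Book value $129,535.
Year 2: ⌊$129,535 × 125%/8⌋ = $20,239. Book value $109,296.
Year 3: ⌊$109,296 × 125%/8⌋ = $17,077. Book value $92,219.
Year 4: ⌊$92,219 × 125%/8⌋ = $14,409. Book value $77,810.
Year 5: ⌊$77,810 × 125%/8⌋ = $12,157. Book value $65,653.
Year 6: ⌊$65,653 × 125%/8⌋ = $10,258. Book value $55,395.
Year 7: ⌊$55,395 × 125%/8⌋ = $8,655. Book value $46,740.
Year 8 (final): $46,740 − $11,300 = $35,440. Book value $11,300.

$23,987; $20,239; $17,077; $14,409; $12,157; $10,258; $8,655; $35,440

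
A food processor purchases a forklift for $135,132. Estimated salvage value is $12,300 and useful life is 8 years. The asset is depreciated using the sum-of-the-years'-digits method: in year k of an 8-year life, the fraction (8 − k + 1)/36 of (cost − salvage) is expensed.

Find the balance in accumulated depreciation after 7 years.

$119,420

Depreciable base = $135,132 − $12,300 = $122,832.
Sum of the years' digits = 8+7+6+5+4+3+2+1 = 36.
Year 1: $122,832 × 8/36 = $27,296. Book value $107,836.
Year 2: $122,832 × 7/36 = $23,884. Book value $83,952.
Year 3: $122,832 × 6/36 = $20,472. Book value $63,480.
Year 4: $122,832 × 5/36 = $17,060. Book value $46,420.
Year 5: $122,832 × 4/36 = $13,648. Book value $32,772.
Year 6: $122,832 × 3/36 = $10,236. Book value $22,536.
Year 7: $122,832 × 2/36 = $6,824. Book value $15,712.
Accumulated through year 7 = $135,132 − $15,712 = $119,420.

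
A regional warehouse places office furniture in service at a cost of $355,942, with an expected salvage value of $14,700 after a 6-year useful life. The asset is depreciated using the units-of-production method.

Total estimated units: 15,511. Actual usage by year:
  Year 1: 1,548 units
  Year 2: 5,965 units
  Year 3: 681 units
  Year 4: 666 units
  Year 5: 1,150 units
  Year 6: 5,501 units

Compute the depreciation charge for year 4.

Depreciable base = $355,942 − $14,700 = $341,242.
Rate = $341,242 / 15,511 units = $22 per unit.
Year 1: 1,548 × $22 = $34,056. Book value $321,886.
Year 2: 5,965 × $22 = $131,230. Book value $190,656.
Year 3: 681 × $22 = $14,982. Book value $175,674.
Year 4: 666 × $22 = $14,652. Book value $161,022.

$14,652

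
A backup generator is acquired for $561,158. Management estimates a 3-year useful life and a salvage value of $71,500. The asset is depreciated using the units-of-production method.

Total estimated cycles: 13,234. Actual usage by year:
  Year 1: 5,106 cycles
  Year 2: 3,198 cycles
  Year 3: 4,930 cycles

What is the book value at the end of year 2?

Depreciable base = $561,158 − $71,500 = $489,658.
Rate = $489,658 / 13,234 cycles = $37 per cycle.
Year 1: 5,106 × $37 = $188,922. Book value $372,236.
Year 2: 3,198 × $37 = $118,326. Book value $253,910.

$253,910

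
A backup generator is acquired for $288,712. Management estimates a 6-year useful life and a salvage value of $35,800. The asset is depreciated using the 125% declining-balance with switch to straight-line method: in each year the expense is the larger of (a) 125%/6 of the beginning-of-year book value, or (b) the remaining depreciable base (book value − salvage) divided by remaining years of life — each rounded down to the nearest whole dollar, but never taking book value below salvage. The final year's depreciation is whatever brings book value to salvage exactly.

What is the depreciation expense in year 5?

$35,817

Depreciable base = $288,712 − $35,800 = $252,912.
Year 1: DB = ⌊$288,712 × 125%/6⌋ = $60,148; SL = ⌊$252,912/6⌋ = $42,152 → take DB $60,148. Book value $228,564.
Year 2: DB = ⌊$228,564 × 125%/6⌋ = $47,617; SL = ⌊$192,764/5⌋ = $38,552 → take DB $47,617. Book value $180,947.
Year 3: DB = ⌊$180,947 × 125%/6⌋ = $37,697; SL = ⌊$145,147/4⌋ = $36,286 → take DB $37,697. Book value $143,250.
Year 4: DB = ⌊$143,250 × 125%/6⌋ = $29,843; SL = ⌊$107,450/3⌋ = $35,816 → take SL $35,816. Book value $107,434.
Year 5: DB = ⌊$107,434 × 125%/6⌋ = $22,382; SL = ⌊$71,634/2⌋ = $35,817 → take SL $35,817. Book value $71,617.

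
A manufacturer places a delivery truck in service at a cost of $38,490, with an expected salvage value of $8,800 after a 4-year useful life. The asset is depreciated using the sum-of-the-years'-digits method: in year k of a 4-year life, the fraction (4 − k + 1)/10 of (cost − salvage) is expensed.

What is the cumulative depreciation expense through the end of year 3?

Depreciable base = $38,490 − $8,800 = $29,690.
Sum of the years' digits = 4+3+2+1 = 10.
Year 1: $29,690 × 4/10 = $11,876. Book value $26,614.
Year 2: $29,690 × 3/10 = $8,907. Book value $17,707.
Year 3: $29,690 × 2/10 = $5,938. Book value $11,769.
Accumulated through year 3 = $38,490 − $11,769 = $26,721.

$26,721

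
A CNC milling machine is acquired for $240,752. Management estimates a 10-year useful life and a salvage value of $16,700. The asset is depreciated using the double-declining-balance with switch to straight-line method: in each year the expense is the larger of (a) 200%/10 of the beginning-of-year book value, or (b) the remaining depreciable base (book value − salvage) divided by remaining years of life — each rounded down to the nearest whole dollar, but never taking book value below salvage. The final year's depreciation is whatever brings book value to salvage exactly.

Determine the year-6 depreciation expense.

$15,778

Depreciable base = $240,752 − $16,700 = $224,052.
Year 1: DB = ⌊$240,752 × 200%/10⌋ = $48,150; SL = ⌊$224,052/10⌋ = $22,405 → take DB $48,150. Book value $192,602.
Year 2: DB = ⌊$192,602 × 200%/10⌋ = $38,520; SL = ⌊$175,902/9⌋ = $19,544 → take DB $38,520. Book value $154,082.
Year 3: DB = ⌊$154,082 × 200%/10⌋ = $30,816; SL = ⌊$137,382/8⌋ = $17,172 → take DB $30,816. Book value $123,266.
Year 4: DB = ⌊$123,266 × 200%/10⌋ = $24,653; SL = ⌊$106,566/7⌋ = $15,223 → take DB $24,653. Book value $98,613.
Year 5: DB = ⌊$98,613 × 200%/10⌋ = $19,722; SL = ⌊$81,913/6⌋ = $13,652 → take DB $19,722. Book value $78,891.
Year 6: DB = ⌊$78,891 × 200%/10⌋ = $15,778; SL = ⌊$62,191/5⌋ = $12,438 → take DB $15,778. Book value $63,113.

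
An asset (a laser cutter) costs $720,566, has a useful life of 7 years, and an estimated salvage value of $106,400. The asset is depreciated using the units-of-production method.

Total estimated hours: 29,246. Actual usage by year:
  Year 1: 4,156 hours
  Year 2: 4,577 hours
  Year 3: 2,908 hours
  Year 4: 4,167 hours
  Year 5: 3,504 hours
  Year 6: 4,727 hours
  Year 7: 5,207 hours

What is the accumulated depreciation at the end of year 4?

$331,968

Depreciable base = $720,566 − $106,400 = $614,166.
Rate = $614,166 / 29,246 hours = $21 per hour.
Year 1: 4,156 × $21 = $87,276. Book value $633,290.
Year 2: 4,577 × $21 = $96,117. Book value $537,173.
Year 3: 2,908 × $21 = $61,068. Book value $476,105.
Year 4: 4,167 × $21 = $87,507. Book value $388,598.
Accumulated through year 4 = $720,566 − $388,598 = $331,968.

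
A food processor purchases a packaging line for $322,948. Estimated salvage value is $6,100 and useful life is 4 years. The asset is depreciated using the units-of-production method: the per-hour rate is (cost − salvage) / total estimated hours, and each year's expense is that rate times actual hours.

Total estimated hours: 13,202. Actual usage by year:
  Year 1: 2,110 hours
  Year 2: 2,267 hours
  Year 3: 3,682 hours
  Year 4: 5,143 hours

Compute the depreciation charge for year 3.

Depreciable base = $322,948 − $6,100 = $316,848.
Rate = $316,848 / 13,202 hours = $24 per hour.
Year 1: 2,110 × $24 = $50,640. Book value $272,308.
Year 2: 2,267 × $24 = $54,408. Book value $217,900.
Year 3: 3,682 × $24 = $88,368. Book value $129,532.

$88,368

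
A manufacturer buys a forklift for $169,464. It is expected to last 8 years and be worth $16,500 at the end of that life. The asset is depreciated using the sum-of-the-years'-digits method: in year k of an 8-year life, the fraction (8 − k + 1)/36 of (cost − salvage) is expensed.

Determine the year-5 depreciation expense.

Depreciable base = $169,464 − $16,500 = $152,964.
Sum of the years' digits = 8+7+6+5+4+3+2+1 = 36.
Year 1: $152,964 × 8/36 = $33,992. Book value $135,472.
Year 2: $152,964 × 7/36 = $29,743. Book value $105,729.
Year 3: $152,964 × 6/36 = $25,494. Book value $80,235.
Year 4: $152,964 × 5/36 = $21,245. Book value $58,990.
Year 5: $152,964 × 4/36 = $16,996. Book value $41,994.

$16,996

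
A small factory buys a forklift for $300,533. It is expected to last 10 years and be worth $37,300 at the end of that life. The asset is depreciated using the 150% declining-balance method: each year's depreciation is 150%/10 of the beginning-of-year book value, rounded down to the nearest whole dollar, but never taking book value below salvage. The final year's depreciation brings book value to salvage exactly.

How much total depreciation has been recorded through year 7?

Depreciable base = $300,533 − $37,300 = $263,233.
Year 1: ⌊$300,533 × 150%/10⌋ = $45,079. Book value $255,454.
Year 2: ⌊$255,454 × 150%/10⌋ = $38,318. Book value $217,136.
Year 3: ⌊$217,136 × 150%/10⌋ = $32,570. Book value $184,566.
Year 4: ⌊$184,566 × 150%/10⌋ = $27,684. Book value $156,882.
Year 5: ⌊$156,882 × 150%/10⌋ = $23,532. Book value $133,350.
Year 6: ⌊$133,350 × 150%/10⌋ = $20,002. Book value $113,348.
Year 7: ⌊$113,348 × 150%/10⌋ = $17,002. Book value $96,346.
Accumulated through year 7 = $300,533 − $96,346 = $204,187.

$204,187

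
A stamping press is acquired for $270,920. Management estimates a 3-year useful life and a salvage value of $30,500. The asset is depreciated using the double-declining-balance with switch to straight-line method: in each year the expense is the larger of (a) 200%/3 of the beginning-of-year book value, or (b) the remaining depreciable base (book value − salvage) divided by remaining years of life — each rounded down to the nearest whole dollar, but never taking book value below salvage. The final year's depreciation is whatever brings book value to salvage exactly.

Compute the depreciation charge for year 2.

Depreciable base = $270,920 − $30,500 = $240,420.
Year 1: DB = ⌊$270,920 × 200%/3⌋ = $180,613; SL = ⌊$240,420/3⌋ = $80,140 → take DB $180,613. Book value $90,307.
Year 2: DB = ⌊$90,307 × 200%/3⌋ = $60,204; SL = ⌊$59,807/2⌋ = $29,903 → take DB $60,204, capped at $59,807. Book value $30,500.

$59,807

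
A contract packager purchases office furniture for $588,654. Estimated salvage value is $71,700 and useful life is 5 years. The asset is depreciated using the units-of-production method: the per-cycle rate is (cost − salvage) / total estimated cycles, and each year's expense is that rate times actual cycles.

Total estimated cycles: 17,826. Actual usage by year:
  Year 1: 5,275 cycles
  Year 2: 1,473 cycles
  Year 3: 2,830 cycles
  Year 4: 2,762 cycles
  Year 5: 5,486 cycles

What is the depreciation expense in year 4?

$80,098

Depreciable base = $588,654 − $71,700 = $516,954.
Rate = $516,954 / 17,826 cycles = $29 per cycle.
Year 1: 5,275 × $29 = $152,975. Book value $435,679.
Year 2: 1,473 × $29 = $42,717. Book value $392,962.
Year 3: 2,830 × $29 = $82,070. Book value $310,892.
Year 4: 2,762 × $29 = $80,098. Book value $230,794.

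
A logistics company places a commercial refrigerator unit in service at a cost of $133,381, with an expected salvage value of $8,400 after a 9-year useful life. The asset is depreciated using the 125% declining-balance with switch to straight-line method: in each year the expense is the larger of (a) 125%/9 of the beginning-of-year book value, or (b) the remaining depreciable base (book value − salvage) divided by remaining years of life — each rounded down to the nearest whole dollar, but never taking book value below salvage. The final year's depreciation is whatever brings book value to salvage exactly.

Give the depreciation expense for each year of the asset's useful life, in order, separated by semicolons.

Depreciable base = $133,381 − $8,400 = $124,981.
Year 1: DB = ⌊$133,381 × 125%/9⌋ = $18,525; SL = ⌊$124,981/9⌋ = $13,886 → take DB $18,525. Book value $114,856.
Year 2: DB = ⌊$114,856 × 125%/9⌋ = $15,952; SL = ⌊$106,456/8⌋ = $13,307 → take DB $15,952. Book value $98,904.
Year 3: DB = ⌊$98,904 × 125%/9⌋ = $13,736; SL = ⌊$90,504/7⌋ = $12,929 → take DB $13,736. Book value $85,168.
Year 4: DB = ⌊$85,168 × 125%/9⌋ = $11,828; SL = ⌊$76,768/6⌋ = $12,794 → take SL $12,794. Book value $72,374.
Year 5: DB = ⌊$72,374 × 125%/9⌋ = $10,051; SL = ⌊$63,974/5⌋ = $12,794 → take SL $12,794. Book value $59,580.
Year 6: DB = ⌊$59,580 × 125%/9⌋ = $8,275; SL = ⌊$51,180/4⌋ = $12,795 → take SL $12,795. Book value $46,785.
Year 7: DB = ⌊$46,785 × 125%/9⌋ = $6,497; SL = ⌊$38,385/3⌋ = $12,795 → take SL $12,795. Book value $33,990.
Year 8: DB = ⌊$33,990 × 125%/9⌋ = $4,720; SL = ⌊$25,590/2⌋ = $12,795 → take SL $12,795. Book value $21,195.
Year 9 (final): $21,195 − $8,400 = $12,795. Book value $8,400.

$18,525; $15,952; $13,736; $12,794; $12,794; $12,795; $12,795; $12,795; $12,795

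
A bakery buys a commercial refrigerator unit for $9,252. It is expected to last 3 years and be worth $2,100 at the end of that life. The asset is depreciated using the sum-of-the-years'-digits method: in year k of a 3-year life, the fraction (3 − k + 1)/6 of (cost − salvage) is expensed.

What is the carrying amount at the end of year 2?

Depreciable base = $9,252 − $2,100 = $7,152.
Sum of the years' digits = 3+2+1 = 6.
Year 1: $7,152 × 3/6 = $3,576. Book value $5,676.
Year 2: $7,152 × 2/6 = $2,384. Book value $3,292.

$3,292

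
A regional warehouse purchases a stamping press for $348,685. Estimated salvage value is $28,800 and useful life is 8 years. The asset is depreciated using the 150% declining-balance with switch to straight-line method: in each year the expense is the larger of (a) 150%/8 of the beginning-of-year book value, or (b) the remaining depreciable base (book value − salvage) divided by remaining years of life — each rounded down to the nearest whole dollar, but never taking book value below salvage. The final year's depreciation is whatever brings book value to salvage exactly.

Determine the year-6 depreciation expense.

$30,790

Depreciable base = $348,685 − $28,800 = $319,885.
Year 1: DB = ⌊$348,685 × 150%/8⌋ = $65,378; SL = ⌊$319,885/8⌋ = $39,985 → take DB $65,378. Book value $283,307.
Year 2: DB = ⌊$283,307 × 150%/8⌋ = $53,120; SL = ⌊$254,507/7⌋ = $36,358 → take DB $53,120. Book value $230,187.
Year 3: DB = ⌊$230,187 × 150%/8⌋ = $43,160; SL = ⌊$201,387/6⌋ = $33,564 → take DB $43,160. Book value $187,027.
Year 4: DB = ⌊$187,027 × 150%/8⌋ = $35,067; SL = ⌊$158,227/5⌋ = $31,645 → take DB $35,067. Book value $151,960.
Year 5: DB = ⌊$151,960 × 150%/8⌋ = $28,492; SL = ⌊$123,160/4⌋ = $30,790 → take SL $30,790. Book value $121,170.
Year 6: DB = ⌊$121,170 × 150%/8⌋ = $22,719; SL = ⌊$92,370/3⌋ = $30,790 → take SL $30,790. Book value $90,380.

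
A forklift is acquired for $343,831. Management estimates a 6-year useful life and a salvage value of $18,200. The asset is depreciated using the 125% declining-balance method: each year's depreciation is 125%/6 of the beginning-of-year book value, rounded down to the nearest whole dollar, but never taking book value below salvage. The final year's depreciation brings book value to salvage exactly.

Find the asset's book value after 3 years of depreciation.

$170,598

Depreciable base = $343,831 − $18,200 = $325,631.
Year 1: ⌊$343,831 × 125%/6⌋ = $71,631. Book value $272,200.
Year 2: ⌊$272,200 × 125%/6⌋ = $56,708. Book value $215,492.
Year 3: ⌊$215,492 × 125%/6⌋ = $44,894. Book value $170,598.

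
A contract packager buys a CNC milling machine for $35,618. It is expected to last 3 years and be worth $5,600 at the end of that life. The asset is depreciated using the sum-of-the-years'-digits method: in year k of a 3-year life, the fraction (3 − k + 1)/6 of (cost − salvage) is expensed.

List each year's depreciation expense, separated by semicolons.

Depreciable base = $35,618 − $5,600 = $30,018.
Sum of the years' digits = 3+2+1 = 6.
Year 1: $30,018 × 3/6 = $15,009. Book value $20,609.
Year 2: $30,018 × 2/6 = $10,006. Book value $10,603.
Year 3: $30,018 × 1/6 = $5,003. Book value $5,600.

$15,009; $10,006; $5,003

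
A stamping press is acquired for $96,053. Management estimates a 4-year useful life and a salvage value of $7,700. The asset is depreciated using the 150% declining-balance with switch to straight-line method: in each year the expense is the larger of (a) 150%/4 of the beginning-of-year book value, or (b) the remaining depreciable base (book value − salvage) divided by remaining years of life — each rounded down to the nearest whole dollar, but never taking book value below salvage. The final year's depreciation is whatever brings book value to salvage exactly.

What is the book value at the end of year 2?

$37,522

Depreciable base = $96,053 − $7,700 = $88,353.
Year 1: DB = ⌊$96,053 × 150%/4⌋ = $36,019; SL = ⌊$88,353/4⌋ = $22,088 → take DB $36,019. Book value $60,034.
Year 2: DB = ⌊$60,034 × 150%/4⌋ = $22,512; SL = ⌊$52,334/3⌋ = $17,444 → take DB $22,512. Book value $37,522.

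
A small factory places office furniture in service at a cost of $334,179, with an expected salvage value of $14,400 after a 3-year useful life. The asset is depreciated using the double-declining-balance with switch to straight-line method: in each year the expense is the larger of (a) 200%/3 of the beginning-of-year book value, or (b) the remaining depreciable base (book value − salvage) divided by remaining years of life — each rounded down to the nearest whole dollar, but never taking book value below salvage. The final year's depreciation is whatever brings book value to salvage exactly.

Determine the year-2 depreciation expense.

$74,262

Depreciable base = $334,179 − $14,400 = $319,779.
Year 1: DB = ⌊$334,179 × 200%/3⌋ = $222,786; SL = ⌊$319,779/3⌋ = $106,593 → take DB $222,786. Book value $111,393.
Year 2: DB = ⌊$111,393 × 200%/3⌋ = $74,262; SL = ⌊$96,993/2⌋ = $48,496 → take DB $74,262. Book value $37,131.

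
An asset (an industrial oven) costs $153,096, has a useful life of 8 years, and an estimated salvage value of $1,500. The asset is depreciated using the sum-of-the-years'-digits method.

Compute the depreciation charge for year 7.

$8,422

Depreciable base = $153,096 − $1,500 = $151,596.
Sum of the years' digits = 8+7+6+5+4+3+2+1 = 36.
Year 1: $151,596 × 8/36 = $33,688. Book value $119,408.
Year 2: $151,596 × 7/36 = $29,477. Book value $89,931.
Year 3: $151,596 × 6/36 = $25,266. Book value $64,665.
Year 4: $151,596 × 5/36 = $21,055. Book value $43,610.
Year 5: $151,596 × 4/36 = $16,844. Book value $26,766.
Year 6: $151,596 × 3/36 = $12,633. Book value $14,133.
Year 7: $151,596 × 2/36 = $8,422. Book value $5,711.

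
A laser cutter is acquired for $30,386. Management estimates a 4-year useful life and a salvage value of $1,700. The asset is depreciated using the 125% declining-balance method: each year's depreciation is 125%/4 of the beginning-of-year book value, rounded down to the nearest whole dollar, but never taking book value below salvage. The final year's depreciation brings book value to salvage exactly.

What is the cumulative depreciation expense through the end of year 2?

Depreciable base = $30,386 − $1,700 = $28,686.
Year 1: ⌊$30,386 × 125%/4⌋ = $9,495. Book value $20,891.
Year 2: ⌊$20,891 × 125%/4⌋ = $6,528. Book value $14,363.
Accumulated through year 2 = $30,386 − $14,363 = $16,023.

$16,023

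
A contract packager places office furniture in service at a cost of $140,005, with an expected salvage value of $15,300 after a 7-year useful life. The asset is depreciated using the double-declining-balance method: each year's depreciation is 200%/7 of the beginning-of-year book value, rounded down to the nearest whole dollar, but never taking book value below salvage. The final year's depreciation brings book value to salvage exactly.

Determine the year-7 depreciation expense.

Depreciable base = $140,005 − $15,300 = $124,705.
Year 1: ⌊$140,005 × 200%/7⌋ = $40,001. Book value $100,004.
Year 2: ⌊$100,004 × 200%/7⌋ = $28,572. Book value $71,432.
Year 3: ⌊$71,432 × 200%/7⌋ = $20,409. Book value $51,023.
Year 4: ⌊$51,023 × 200%/7⌋ = $14,578. Book value $36,445.
Year 5: ⌊$36,445 × 200%/7⌋ = $10,412. Book value $26,033.
Year 6: ⌊$26,033 × 200%/7⌋ = $7,438. Book value $18,595.
Year 7 (final): $18,595 − $15,300 = $3,295. Book value $15,300.

$3,295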